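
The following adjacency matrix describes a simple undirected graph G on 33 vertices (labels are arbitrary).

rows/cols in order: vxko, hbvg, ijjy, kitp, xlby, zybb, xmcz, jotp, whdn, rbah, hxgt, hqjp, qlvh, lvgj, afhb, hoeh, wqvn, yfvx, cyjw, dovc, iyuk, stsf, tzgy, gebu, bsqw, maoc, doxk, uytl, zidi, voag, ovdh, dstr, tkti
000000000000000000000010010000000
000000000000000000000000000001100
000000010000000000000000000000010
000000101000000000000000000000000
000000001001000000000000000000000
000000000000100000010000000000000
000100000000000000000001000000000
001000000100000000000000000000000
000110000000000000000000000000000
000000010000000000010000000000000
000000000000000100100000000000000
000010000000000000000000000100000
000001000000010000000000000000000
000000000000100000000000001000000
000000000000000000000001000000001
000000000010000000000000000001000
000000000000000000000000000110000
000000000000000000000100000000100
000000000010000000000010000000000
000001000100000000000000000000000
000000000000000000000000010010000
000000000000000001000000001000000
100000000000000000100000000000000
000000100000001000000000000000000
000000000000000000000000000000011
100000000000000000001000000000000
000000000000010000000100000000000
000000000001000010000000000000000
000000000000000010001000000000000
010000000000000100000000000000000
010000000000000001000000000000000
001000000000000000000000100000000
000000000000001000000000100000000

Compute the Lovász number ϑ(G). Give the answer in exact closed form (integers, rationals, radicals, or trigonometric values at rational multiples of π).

Vertex hbvg has 2 neighbors: voag, ovdh.
Vertex jotp has 2 neighbors: ijjy, rbah.
deg(xlby) = 2; N(xlby) = {whdn, hqjp}.
N(maoc) = {vxko, iyuk}, |N(maoc)| = 2.
2-regular, N=33; the odd cycle C_{33}.
The 17 distinct eigenvalues: [2.0, 1.96386, 1.85674, 1.68251, 1.44747, 1.16011, 0.83083, 0.47152, 0.09516, -0.28463, -0.65414, -1.0, -1.30972, -1.57211, -1.77767, -1.91899, -1.99094].
ϑ = −N·λ_min/(λ_max−λ_min) = −33·(-2*cos(pi/33))/(2−(-2*cos(pi/33))) = 33*cos(pi/33)/(cos(pi/33) + 1).
Numerically 16.4625586.
Lovász sandwich 16 ≤ 33*cos(pi/33)/(cos(pi/33) + 1) ≤ 17: both strict.

33*cos(pi/33)/(cos(pi/33) + 1)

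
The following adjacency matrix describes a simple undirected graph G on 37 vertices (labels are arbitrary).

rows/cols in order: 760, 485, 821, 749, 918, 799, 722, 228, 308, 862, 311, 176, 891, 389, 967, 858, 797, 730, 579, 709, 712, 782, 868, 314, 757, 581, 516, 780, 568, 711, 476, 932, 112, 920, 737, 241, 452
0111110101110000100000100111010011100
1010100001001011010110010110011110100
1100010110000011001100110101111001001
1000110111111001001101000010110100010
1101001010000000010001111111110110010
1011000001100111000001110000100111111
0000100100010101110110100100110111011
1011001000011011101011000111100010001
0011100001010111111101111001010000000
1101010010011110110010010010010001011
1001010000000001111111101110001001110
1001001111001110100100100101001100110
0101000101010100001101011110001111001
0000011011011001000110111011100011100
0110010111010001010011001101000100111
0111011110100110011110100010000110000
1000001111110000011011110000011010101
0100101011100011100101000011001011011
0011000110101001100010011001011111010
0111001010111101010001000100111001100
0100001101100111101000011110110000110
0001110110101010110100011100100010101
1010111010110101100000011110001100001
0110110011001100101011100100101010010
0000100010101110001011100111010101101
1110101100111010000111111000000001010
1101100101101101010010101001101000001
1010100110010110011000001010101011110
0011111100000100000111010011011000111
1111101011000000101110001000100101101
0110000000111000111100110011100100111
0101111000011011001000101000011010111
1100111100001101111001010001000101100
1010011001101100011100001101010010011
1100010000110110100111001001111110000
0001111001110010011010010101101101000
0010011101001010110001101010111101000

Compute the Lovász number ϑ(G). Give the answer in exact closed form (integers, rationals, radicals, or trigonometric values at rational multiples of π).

N(308) = {821, 749, 918, 862, 176, 389, 967, 858, 797, 730, 579, 709, 782, 868, 314, 757, 780, 711}, |N(308)| = 18.
N(799) = {760, 821, 749, 862, 311, 389, 967, 858, 782, 868, 314, 568, 932, 112, 920, 737, 241, 452}, |N(799)| = 18.
N(516) = {760, 485, 749, 918, 228, 862, 311, 891, 389, 858, 730, 712, 868, 757, 780, 568, 476, 452}, |N(516)| = 18.
deg(314) = 18; N(314) = {485, 821, 918, 799, 308, 862, 891, 389, 797, 579, 712, 782, 868, 581, 568, 476, 112, 241}.
Regular of degree 18 on 37 vertices: strongly regular (37,18,8,9).
Distinct eigenvalues (to 5 d.p.): [18.0, 2.54138, -3.54138].
λ_max=18, λ_min=-sqrt(37)/2 - 1/2; ϑ = −37·λ_min/(λ_max−λ_min) = sqrt(37).
ϑ(G) ≈ 6.0828.

sqrt(37)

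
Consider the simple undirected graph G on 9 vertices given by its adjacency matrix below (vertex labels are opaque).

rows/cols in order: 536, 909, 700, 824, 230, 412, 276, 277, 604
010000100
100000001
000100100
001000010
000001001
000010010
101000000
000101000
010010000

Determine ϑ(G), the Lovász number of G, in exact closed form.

9*cos(pi/9)/(cos(pi/9) + 1)

N(277) = {824, 412}, |N(277)| = 2.
deg(700) = 2; N(700) = {824, 276}.
Vertex 909 has 2 neighbors: 536, 604.
deg(604) = 2; N(604) = {909, 230}.
9-vertex 2-regular graph: this is C_{9}, the 9-cycle.
A has 5 distinct eigenvalues ≈ [2.0, 1.532, 0.347, -1.0, -1.879].
Lovász (edge-transitive): ϑ = −9·(-2*cos(pi/9))/((2)−(-2*cos(pi/9))) = 9*cos(pi/9)/(cos(pi/9) + 1).
≈ 4.360090 (to 6 d.p.).
α=4, χ(Ḡ)=5; ϑ=9*cos(pi/9)/(cos(pi/9) + 1) lies between (both strict).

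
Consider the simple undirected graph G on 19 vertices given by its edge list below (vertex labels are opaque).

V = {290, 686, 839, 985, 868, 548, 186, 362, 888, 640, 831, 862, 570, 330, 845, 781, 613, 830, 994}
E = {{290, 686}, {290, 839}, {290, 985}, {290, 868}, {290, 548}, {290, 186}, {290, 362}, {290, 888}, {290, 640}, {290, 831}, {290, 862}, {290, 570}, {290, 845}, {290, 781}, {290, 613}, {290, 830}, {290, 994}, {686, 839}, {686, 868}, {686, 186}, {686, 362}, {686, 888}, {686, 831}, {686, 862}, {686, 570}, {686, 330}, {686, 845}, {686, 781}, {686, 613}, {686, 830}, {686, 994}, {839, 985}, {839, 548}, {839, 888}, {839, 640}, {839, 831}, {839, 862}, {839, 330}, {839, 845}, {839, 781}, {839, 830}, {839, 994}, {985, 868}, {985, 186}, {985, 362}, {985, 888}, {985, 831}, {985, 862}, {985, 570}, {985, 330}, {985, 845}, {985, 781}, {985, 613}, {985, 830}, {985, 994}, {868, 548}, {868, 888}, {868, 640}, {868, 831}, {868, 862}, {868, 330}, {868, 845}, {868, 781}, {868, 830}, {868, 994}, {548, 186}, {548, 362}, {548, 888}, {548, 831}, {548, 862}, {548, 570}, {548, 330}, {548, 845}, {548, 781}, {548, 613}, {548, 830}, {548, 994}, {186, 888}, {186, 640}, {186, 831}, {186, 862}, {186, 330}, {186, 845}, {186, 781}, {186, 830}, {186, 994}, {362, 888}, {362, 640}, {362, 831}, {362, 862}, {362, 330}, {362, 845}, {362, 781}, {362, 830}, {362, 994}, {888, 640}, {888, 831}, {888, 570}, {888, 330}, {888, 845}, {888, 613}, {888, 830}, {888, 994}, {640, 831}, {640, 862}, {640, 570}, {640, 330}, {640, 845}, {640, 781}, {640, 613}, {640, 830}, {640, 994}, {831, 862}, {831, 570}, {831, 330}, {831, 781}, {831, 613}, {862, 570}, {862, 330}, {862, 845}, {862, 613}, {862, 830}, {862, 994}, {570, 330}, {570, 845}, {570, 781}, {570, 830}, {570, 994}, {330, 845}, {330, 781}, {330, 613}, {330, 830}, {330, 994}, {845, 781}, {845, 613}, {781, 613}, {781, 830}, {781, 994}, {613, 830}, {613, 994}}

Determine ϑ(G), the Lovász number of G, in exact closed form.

6

Vertex 290 has 17 neighbors: 686, 839, 985, 868, 548, 186, 362, 888, 640, 831, 862, 570, 845, 781, 613, 830, 994.
N(845) = {290, 686, 839, 985, 868, 548, 186, 362, 888, 640, 862, 570, 330, 781, 613}, |N(845)| = 15.
N(888) = {290, 686, 839, 985, 868, 548, 186, 362, 640, 831, 570, 330, 845, 613, 830, 994}, |N(888)| = 16.
N(686) = {290, 839, 868, 186, 362, 888, 831, 862, 570, 330, 845, 781, 613, 830, 994}, |N(686)| = 15.
Complete 5-partite, parts [6, 4, 4, 3, 2]: perfect, ϑ = α = 6.
≈ 6.000000 (to 6 d.p.).
Sandwich: α(G)=6 ≤ ϑ(G)=6 ≤ χ(Ḡ)=6 (collapsed).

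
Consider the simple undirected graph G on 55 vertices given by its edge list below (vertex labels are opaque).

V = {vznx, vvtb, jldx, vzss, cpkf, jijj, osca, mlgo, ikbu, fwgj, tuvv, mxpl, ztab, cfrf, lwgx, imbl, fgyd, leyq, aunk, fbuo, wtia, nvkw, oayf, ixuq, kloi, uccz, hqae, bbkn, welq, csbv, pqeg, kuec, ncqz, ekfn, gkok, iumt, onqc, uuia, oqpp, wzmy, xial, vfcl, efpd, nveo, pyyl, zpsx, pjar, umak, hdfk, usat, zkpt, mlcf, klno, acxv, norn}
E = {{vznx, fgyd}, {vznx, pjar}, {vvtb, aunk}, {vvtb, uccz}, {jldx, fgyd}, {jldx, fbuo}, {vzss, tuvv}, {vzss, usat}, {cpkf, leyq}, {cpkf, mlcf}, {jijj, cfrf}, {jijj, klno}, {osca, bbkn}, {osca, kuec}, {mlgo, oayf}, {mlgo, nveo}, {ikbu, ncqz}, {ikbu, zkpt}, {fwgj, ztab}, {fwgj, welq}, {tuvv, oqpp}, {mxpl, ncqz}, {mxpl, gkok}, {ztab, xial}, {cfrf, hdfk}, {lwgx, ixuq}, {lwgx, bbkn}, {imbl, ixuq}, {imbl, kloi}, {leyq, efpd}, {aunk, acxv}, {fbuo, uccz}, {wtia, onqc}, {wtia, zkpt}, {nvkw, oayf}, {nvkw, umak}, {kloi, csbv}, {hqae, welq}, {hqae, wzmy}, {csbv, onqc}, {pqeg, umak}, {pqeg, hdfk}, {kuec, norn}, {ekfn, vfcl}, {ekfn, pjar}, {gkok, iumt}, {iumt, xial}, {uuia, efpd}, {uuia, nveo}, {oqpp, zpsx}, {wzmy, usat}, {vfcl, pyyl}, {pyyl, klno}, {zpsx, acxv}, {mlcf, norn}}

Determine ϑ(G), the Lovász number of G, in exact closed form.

55*cos(pi/55)/(cos(pi/55) + 1)

N(welq) = {fwgj, hqae}, |N(welq)| = 2.
N(iumt) = {gkok, xial}, |N(iumt)| = 2.
deg(vvtb) = 2; N(vvtb) = {aunk, uccz}.
Vertex uccz has 2 neighbors: vvtb, fbuo.
Regular of degree 2 on 55 vertices: the odd cycle C_{55}.
spec(A) ≈ [2.0, 1.987, 1.948, 1.8837, 1.7948, 1.6825, 1.5483, 1.3939, 1.2213, 1.0328, 0.8308, 0.618, 0.3972, 0.1712, -0.0571, -0.2846, -0.5084, -0.7256, -0.9333, -1.1289, -1.3097, -1.4735, -1.618, -1.7415, -1.8422, -1.919, -1.9707, -1.9967] (distinct, 4 d.p.).
Lovász: ϑ = −55(-2*cos(pi/55))/(2+-(-1)*2*cos(pi/55)) = 55*cos(pi/55)/(cos(pi/55) + 1).
= 27.477556878… (decimal).
27 ≤ 55*cos(pi/55)/(cos(pi/55) + 1) ≤ 28: both strict.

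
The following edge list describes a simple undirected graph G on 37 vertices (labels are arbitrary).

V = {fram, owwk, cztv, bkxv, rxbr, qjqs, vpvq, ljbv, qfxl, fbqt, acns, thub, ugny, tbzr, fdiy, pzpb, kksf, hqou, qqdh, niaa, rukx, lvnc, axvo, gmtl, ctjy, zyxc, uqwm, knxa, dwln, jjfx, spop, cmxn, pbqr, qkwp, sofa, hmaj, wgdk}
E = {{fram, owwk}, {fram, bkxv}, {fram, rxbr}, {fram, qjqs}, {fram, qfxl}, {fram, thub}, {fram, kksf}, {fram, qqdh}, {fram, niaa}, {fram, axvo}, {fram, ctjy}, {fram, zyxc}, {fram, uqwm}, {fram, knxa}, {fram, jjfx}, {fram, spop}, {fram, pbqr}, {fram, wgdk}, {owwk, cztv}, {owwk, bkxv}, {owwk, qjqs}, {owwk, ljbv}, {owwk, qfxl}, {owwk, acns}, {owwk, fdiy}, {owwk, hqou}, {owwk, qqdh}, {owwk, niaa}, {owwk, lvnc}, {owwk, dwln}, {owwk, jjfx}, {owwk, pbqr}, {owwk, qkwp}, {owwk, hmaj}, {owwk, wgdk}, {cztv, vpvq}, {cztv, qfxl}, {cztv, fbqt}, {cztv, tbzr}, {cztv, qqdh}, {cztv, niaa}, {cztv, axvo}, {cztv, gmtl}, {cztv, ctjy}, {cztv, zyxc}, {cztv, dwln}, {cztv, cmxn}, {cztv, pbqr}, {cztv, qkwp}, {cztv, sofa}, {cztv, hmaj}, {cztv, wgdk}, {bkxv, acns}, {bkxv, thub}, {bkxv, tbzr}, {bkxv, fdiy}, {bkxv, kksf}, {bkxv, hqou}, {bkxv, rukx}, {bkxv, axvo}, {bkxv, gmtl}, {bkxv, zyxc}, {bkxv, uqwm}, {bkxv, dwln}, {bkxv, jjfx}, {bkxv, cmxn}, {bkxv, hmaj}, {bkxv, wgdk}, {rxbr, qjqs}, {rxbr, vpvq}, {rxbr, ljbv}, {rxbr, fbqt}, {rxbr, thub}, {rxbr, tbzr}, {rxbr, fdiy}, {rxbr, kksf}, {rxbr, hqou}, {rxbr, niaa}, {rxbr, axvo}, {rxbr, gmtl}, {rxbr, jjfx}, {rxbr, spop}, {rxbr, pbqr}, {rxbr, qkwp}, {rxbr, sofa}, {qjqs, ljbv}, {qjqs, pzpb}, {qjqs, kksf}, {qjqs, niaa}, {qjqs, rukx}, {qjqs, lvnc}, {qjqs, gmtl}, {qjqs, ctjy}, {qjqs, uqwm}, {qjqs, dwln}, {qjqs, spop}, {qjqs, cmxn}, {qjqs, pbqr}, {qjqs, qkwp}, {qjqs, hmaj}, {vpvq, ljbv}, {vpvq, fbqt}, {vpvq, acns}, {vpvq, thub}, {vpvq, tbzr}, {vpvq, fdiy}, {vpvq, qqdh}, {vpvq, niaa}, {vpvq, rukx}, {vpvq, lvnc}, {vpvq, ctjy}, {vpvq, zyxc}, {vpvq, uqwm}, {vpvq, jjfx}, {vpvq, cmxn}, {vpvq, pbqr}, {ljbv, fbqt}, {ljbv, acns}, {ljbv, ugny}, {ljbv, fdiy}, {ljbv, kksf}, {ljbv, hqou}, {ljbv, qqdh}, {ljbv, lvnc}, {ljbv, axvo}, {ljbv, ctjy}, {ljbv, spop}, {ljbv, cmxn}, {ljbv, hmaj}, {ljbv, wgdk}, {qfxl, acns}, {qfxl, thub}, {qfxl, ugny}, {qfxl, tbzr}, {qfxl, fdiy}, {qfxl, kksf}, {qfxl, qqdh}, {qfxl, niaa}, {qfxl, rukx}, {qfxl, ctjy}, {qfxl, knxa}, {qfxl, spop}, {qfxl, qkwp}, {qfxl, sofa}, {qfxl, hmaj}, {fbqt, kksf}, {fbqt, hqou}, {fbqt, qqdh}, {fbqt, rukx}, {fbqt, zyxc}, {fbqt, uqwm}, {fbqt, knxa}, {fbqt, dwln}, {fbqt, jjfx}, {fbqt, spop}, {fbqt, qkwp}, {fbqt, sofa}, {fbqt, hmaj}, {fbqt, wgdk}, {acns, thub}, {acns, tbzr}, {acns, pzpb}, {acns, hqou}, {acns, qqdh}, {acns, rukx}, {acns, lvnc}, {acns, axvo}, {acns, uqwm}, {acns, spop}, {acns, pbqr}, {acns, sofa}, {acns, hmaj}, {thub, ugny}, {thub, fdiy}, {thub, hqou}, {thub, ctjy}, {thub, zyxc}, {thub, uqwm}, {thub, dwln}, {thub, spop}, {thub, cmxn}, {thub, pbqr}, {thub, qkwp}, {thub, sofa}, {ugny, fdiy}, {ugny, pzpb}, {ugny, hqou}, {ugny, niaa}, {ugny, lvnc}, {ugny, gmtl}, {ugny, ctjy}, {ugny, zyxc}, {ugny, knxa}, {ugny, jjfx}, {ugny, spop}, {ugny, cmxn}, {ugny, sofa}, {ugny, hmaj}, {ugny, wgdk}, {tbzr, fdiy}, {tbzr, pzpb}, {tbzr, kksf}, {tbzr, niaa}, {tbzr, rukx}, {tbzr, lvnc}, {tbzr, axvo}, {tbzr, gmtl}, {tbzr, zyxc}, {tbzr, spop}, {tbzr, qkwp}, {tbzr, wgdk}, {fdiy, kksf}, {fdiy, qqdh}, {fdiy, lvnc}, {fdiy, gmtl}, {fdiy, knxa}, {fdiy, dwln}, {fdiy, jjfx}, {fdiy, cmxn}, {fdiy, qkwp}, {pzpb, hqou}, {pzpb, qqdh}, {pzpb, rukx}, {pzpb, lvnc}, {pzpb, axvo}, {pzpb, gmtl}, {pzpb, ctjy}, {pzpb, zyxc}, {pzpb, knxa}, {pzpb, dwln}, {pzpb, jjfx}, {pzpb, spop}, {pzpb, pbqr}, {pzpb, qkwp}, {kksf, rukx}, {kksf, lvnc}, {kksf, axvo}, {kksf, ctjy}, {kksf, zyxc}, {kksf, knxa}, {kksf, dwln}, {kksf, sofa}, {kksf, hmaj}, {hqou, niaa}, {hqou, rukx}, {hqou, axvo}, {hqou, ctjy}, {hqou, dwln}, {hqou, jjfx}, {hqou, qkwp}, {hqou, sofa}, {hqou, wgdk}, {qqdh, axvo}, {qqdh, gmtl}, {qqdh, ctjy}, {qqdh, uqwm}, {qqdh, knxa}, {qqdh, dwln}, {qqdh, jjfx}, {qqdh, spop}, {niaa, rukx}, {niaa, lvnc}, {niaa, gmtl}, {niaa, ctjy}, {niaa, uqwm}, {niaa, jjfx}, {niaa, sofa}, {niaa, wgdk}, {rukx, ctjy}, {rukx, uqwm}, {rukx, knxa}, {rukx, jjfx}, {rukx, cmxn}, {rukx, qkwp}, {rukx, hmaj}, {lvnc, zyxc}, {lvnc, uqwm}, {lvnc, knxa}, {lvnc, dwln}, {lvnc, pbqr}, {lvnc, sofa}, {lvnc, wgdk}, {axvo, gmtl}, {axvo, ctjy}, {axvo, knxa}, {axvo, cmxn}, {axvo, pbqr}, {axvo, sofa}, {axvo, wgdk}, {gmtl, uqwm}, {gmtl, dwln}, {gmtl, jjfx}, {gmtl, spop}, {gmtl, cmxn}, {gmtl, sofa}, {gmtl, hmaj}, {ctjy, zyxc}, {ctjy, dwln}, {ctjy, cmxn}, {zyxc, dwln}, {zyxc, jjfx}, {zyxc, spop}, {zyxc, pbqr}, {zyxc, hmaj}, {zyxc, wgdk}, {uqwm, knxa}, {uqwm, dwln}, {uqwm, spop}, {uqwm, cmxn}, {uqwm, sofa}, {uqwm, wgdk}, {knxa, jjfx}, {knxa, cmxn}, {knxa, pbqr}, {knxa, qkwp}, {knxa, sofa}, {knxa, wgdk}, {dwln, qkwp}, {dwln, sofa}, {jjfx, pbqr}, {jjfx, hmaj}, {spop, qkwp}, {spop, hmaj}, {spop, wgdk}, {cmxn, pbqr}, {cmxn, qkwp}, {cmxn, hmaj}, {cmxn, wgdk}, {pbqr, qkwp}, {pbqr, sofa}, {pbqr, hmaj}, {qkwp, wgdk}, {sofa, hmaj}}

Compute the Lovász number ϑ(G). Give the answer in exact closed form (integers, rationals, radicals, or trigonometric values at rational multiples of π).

deg(fdiy) = 18; N(fdiy) = {owwk, bkxv, rxbr, vpvq, ljbv, qfxl, thub, ugny, tbzr, kksf, qqdh, lvnc, gmtl, knxa, dwln, jjfx, cmxn, qkwp}.
N(spop) = {fram, rxbr, qjqs, ljbv, qfxl, fbqt, acns, thub, ugny, tbzr, pzpb, qqdh, gmtl, zyxc, uqwm, qkwp, hmaj, wgdk}, |N(spop)| = 18.
Vertex uqwm has 18 neighbors: fram, bkxv, qjqs, vpvq, fbqt, acns, thub, qqdh, niaa, rukx, lvnc, gmtl, knxa, dwln, spop, cmxn, sofa, wgdk.
Vertex pbqr has 18 neighbors: fram, owwk, cztv, rxbr, qjqs, vpvq, acns, thub, pzpb, lvnc, axvo, zyxc, knxa, jjfx, cmxn, qkwp, sofa, hmaj.
Every vertex has degree 18 (N=37); SR(37,18,8,9) — a Paley graph.
spec(A) ≈ [18.0, 2.541, -3.541] (distinct, 3 d.p.).
λ_max=18, λ_min=-sqrt(37)/2 - 1/2; ϑ = −37·λ_min/(λ_max−λ_min) = sqrt(37).
Numerically 6.082762530.

sqrt(37)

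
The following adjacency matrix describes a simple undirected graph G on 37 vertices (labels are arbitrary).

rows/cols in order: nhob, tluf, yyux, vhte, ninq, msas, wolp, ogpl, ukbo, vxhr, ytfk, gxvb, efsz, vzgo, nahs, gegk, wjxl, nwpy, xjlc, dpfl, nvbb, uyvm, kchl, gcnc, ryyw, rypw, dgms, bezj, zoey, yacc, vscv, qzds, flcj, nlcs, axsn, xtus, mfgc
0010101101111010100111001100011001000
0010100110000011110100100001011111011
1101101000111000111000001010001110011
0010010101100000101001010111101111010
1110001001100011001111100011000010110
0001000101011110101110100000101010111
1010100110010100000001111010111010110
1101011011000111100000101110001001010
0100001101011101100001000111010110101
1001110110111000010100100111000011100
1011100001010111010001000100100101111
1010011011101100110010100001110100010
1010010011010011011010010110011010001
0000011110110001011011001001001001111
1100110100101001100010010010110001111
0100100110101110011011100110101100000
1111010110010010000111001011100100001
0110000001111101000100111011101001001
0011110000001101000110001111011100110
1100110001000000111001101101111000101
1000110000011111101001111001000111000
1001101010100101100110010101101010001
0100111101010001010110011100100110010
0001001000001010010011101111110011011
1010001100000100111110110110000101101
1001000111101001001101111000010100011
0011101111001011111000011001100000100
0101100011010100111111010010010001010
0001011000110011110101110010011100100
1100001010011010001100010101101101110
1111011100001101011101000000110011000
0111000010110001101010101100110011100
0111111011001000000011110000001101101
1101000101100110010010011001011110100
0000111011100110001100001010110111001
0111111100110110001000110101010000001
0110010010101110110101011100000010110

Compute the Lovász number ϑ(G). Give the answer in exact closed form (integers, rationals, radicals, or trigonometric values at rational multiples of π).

sqrt(37)

N(ninq) = {nhob, tluf, yyux, wolp, vxhr, ytfk, nahs, gegk, xjlc, dpfl, nvbb, uyvm, kchl, dgms, bezj, flcj, axsn, xtus}, |N(ninq)| = 18.
N(xtus) = {tluf, yyux, vhte, ninq, msas, wolp, ogpl, ytfk, gxvb, vzgo, nahs, xjlc, kchl, gcnc, rypw, bezj, yacc, mfgc}, |N(xtus)| = 18.
deg(gxvb) = 18; N(gxvb) = {nhob, yyux, msas, wolp, ukbo, vxhr, ytfk, efsz, vzgo, wjxl, nwpy, nvbb, kchl, bezj, zoey, yacc, qzds, xtus}.
Vertex flcj has 18 neighbors: tluf, yyux, vhte, ninq, msas, wolp, ukbo, vxhr, efsz, nvbb, uyvm, kchl, gcnc, vscv, qzds, nlcs, axsn, mfgc.
deg(v) = 18 for all v (|V|=37); SR(37,18,8,9) — a Paley graph.
spec(A) ≈ [18.0, 2.541, -3.541] (distinct, 3 d.p.).
With N=37: ϑ(G) = 37·(-(-sqrt(37)/2 - 1/2))/(18−(-sqrt(37)/2 - 1/2)) = sqrt(37).
= 6.08276… (decimal).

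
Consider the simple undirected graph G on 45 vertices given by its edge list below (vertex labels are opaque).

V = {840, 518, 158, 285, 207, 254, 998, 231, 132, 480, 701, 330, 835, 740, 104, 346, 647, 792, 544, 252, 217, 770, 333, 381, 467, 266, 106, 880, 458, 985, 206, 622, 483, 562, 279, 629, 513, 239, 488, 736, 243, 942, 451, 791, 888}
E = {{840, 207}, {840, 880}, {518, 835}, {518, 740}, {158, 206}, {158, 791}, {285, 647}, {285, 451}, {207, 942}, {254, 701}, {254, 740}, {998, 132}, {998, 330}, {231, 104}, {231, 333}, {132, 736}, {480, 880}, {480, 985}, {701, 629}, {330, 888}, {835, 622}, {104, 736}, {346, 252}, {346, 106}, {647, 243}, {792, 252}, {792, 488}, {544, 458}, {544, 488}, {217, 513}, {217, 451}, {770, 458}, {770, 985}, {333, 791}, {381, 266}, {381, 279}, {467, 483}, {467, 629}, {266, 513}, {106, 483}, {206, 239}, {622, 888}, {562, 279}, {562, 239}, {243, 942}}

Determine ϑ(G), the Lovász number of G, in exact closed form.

Vertex 985 has 2 neighbors: 480, 770.
N(518) = {835, 740}, |N(518)| = 2.
N(104) = {231, 736}, |N(104)| = 2.
Vertex 701 has 2 neighbors: 254, 629.
Every vertex has degree 2 (N=45); this is C_{45}, the 45-cycle.
The 23 distinct eigenvalues: [2.0, 1.98054, 1.92252, 1.82709, 1.6961, 1.53209, 1.33826, 1.11839, 0.87674, 0.61803, 0.3473, 0.0698, -0.20906, -0.48384, -0.74921, -1.0, -1.23132, -1.43868, -1.61803, -1.7659, -1.87939, -1.9563, -1.99513].
λ_max=2, λ_min=-2*cos(pi/45); ϑ = −45·λ_min/(λ_max−λ_min) = 45*cos(pi/45)/(cos(pi/45) + 1).
= 22.47256215… (decimal).
Check 22 ≤ 45*cos(pi/45)/(cos(pi/45) + 1) ≤ 23: both strict.

45*cos(pi/45)/(cos(pi/45) + 1)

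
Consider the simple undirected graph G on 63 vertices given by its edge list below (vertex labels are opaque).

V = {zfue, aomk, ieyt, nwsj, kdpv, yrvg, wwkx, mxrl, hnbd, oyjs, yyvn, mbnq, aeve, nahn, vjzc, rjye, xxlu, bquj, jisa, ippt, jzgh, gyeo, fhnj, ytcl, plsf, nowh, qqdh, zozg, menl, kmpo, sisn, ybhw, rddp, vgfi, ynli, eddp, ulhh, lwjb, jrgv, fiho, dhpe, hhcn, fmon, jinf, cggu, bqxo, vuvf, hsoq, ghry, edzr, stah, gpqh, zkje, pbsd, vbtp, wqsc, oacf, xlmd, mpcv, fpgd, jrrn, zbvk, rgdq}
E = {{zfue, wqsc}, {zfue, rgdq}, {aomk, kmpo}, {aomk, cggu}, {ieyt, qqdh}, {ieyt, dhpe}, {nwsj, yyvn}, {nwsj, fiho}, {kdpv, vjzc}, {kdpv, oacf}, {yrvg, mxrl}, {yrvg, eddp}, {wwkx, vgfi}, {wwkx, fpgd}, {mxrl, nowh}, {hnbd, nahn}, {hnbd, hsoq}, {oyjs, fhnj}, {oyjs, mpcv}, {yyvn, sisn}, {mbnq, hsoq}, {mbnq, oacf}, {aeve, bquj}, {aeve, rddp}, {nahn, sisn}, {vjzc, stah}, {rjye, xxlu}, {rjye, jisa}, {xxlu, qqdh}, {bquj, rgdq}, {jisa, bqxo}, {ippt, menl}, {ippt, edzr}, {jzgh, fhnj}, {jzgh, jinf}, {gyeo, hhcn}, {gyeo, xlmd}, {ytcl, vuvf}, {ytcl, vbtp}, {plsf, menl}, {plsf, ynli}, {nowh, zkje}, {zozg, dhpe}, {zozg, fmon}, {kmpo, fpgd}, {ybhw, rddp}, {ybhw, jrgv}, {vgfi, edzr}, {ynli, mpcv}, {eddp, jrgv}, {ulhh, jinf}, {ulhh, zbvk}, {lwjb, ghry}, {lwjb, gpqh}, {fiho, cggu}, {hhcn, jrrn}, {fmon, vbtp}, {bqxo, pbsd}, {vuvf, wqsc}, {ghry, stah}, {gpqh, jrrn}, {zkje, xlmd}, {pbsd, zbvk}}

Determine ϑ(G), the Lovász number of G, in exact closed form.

63*cos(pi/63)/(cos(pi/63) + 1)

Vertex kmpo has 2 neighbors: aomk, fpgd.
N(plsf) = {menl, ynli}, |N(plsf)| = 2.
N(vgfi) = {wwkx, edzr}, |N(vgfi)| = 2.
N(fiho) = {nwsj, cggu}, |N(fiho)| = 2.
G on 63 vertices is 2-regular; the odd cycle C_{63}.
A has 32 distinct eigenvalues ≈ [2.0, 1.9901, 1.9603, 1.9111, 1.843, 1.7564, 1.6525, 1.5321, 1.3965, 1.247, 1.0851, 0.9124, 0.7307, 0.5417, 0.3473, 0.1495, -0.0499, -0.2487, -0.445, -0.637, -0.8226, -1.0, -1.1675, -1.3234, -1.4661, -1.5943, -1.7066, -1.8019, -1.8794, -1.9382, -1.9777, -1.9975].
λ_max=2, λ_min=-2*cos(pi/63); ϑ = −63·λ_min/(λ_max−λ_min) = 63*cos(pi/63)/(cos(pi/63) + 1).
Numerically 31.4804.
31 ≤ 63*cos(pi/63)/(cos(pi/63) + 1) ≤ 32: both strict.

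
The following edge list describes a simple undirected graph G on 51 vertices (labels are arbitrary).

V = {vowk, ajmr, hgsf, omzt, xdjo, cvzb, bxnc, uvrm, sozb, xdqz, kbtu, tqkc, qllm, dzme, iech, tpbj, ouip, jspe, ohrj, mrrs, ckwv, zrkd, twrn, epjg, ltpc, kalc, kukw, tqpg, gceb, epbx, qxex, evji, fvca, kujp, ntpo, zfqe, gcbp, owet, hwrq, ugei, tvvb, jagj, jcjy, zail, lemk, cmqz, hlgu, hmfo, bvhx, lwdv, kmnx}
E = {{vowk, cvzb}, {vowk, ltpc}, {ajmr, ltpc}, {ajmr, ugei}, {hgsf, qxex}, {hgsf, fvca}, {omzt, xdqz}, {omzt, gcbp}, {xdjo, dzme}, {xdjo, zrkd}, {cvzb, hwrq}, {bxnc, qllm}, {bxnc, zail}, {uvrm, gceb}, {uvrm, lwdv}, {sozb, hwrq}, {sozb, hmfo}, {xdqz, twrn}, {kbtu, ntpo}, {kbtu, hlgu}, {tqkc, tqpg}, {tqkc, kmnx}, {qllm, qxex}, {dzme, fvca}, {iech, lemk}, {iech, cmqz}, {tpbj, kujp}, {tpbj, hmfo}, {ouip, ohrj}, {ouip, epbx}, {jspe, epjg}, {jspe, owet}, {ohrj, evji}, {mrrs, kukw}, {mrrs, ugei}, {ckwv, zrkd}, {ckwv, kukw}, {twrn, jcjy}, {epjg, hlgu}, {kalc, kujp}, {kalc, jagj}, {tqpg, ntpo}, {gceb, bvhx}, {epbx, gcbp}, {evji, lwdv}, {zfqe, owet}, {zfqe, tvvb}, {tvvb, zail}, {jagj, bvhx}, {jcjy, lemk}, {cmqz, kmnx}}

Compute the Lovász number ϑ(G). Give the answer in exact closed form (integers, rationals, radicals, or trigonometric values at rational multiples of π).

51*cos(pi/51)/(cos(pi/51) + 1)

deg(gcbp) = 2; N(gcbp) = {omzt, epbx}.
N(xdqz) = {omzt, twrn}, |N(xdqz)| = 2.
N(hlgu) = {kbtu, epjg}, |N(hlgu)| = 2.
N(kalc) = {kujp, jagj}, |N(kalc)| = 2.
G on 51 vertices is 2-regular; a single 51-cycle (edge-transitive).
A has 26 distinct eigenvalues ≈ [2.0, 1.9848, 1.9396, 1.8649, 1.762, 1.6324, 1.478, 1.3012, 1.1047, 0.8915, 0.6647, 0.4279, 0.1845, -0.0616, -0.3068, -0.5473, -0.7796, -1.0, -1.2053, -1.3923, -1.5582, -1.7004, -1.8169, -1.9059, -1.9659, -1.9962].
Lovász: ϑ = −51(-2*cos(pi/51))/(2+-(-1)*2*cos(pi/51)) = 51*cos(pi/51)/(cos(pi/51) + 1).
ϑ(G) ≈ 25.4758.
α=25, χ(Ḡ)=26; ϑ=51*cos(pi/51)/(cos(pi/51) + 1) lies between (both strict).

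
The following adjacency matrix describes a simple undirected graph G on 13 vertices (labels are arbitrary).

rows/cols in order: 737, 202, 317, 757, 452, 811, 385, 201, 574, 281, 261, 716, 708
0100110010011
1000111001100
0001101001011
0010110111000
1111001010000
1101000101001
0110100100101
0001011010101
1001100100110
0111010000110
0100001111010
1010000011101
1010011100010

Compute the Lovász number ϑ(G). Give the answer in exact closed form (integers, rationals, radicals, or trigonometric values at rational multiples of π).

deg(202) = 6; N(202) = {737, 452, 811, 385, 281, 261}.
N(757) = {317, 452, 811, 201, 574, 281}, |N(757)| = 6.
deg(737) = 6; N(737) = {202, 452, 811, 574, 716, 708}.
N(385) = {202, 317, 452, 201, 261, 708}, |N(385)| = 6.
13-vertex 6-regular graph: SR(13,6,2,3) — a Paley graph.
Distinct eigenvalues (to 4 d.p.): [6.0, 1.3028, -2.3028].
−13·(-sqrt(13)/2 - 1/2) / ((6)−(-sqrt(13)/2 - 1/2)) = sqrt(13) = ϑ(G).
≈ 3.60555128 (to 8 d.p.).

sqrt(13)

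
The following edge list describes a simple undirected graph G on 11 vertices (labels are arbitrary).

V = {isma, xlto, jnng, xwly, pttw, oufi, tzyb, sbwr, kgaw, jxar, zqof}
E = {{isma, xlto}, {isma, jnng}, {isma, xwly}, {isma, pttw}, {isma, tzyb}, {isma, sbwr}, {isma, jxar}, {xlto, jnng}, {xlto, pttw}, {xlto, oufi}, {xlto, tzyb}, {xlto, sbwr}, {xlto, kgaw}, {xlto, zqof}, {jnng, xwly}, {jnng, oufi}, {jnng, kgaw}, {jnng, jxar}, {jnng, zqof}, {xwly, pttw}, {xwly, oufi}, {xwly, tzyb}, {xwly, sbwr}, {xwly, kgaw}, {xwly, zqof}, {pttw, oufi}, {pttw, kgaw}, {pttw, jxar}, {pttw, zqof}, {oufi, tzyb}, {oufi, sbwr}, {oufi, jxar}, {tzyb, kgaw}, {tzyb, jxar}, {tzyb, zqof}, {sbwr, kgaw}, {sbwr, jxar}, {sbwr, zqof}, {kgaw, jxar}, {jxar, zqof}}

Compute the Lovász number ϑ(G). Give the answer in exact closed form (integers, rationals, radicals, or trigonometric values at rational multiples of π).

4

deg(jxar) = 8; N(jxar) = {isma, jnng, pttw, oufi, tzyb, sbwr, kgaw, zqof}.
N(tzyb) = {isma, xlto, xwly, oufi, kgaw, jxar, zqof}, |N(tzyb)| = 7.
N(kgaw) = {xlto, jnng, xwly, pttw, tzyb, sbwr, jxar}, |N(kgaw)| = 7.
N(zqof) = {xlto, jnng, xwly, pttw, tzyb, sbwr, jxar}, |N(zqof)| = 7.
K_{4,4,3} (perfect); ϑ(G) = α(G) = max{4,4,3} = 4.
Numerically 4.000000000.
Sandwich: α(G)=4 ≤ ϑ(G)=4 ≤ χ(Ḡ)=4 (collapsed).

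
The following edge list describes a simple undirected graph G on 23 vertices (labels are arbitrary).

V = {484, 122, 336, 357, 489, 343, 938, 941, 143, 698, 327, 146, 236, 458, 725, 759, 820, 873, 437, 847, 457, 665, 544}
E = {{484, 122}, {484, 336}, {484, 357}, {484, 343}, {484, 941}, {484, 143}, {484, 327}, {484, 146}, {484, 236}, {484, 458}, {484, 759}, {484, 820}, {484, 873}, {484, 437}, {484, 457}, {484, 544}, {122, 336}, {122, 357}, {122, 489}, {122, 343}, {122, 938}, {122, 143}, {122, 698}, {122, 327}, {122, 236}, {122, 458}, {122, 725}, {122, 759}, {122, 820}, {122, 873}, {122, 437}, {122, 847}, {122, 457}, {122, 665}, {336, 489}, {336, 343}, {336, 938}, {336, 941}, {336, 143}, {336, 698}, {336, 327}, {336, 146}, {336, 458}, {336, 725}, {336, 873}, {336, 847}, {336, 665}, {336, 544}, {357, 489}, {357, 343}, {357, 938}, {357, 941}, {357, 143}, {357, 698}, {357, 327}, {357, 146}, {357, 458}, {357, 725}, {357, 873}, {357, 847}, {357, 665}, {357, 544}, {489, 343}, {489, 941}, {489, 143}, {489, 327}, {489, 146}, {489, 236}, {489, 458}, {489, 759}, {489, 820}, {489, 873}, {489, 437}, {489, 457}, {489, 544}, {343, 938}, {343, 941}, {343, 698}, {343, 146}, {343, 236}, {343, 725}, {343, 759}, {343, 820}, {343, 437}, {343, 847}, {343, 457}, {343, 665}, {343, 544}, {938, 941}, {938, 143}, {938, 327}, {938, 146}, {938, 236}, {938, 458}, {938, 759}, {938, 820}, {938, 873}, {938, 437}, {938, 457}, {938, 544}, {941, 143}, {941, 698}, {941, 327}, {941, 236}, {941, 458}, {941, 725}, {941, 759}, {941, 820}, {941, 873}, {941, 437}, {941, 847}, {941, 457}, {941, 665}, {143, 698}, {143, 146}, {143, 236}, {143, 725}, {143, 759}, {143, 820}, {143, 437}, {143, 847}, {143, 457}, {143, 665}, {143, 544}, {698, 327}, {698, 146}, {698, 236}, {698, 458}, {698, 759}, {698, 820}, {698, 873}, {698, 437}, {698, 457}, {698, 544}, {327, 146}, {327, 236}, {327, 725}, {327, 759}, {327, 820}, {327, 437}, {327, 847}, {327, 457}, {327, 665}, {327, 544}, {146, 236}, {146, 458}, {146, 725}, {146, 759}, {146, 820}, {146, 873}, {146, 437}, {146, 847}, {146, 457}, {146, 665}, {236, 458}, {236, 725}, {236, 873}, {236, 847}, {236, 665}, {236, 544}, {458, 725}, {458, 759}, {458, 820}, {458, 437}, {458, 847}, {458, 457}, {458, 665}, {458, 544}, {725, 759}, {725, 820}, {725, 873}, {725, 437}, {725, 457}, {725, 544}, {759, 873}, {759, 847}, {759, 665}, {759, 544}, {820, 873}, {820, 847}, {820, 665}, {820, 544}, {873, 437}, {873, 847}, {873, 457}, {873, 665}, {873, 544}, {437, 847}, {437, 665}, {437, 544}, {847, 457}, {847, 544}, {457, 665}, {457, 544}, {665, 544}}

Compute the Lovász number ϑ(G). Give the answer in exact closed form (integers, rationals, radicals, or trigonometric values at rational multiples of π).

7

N(873) = {484, 122, 336, 357, 489, 938, 941, 698, 146, 236, 725, 759, 820, 437, 847, 457, 665, 544}, |N(873)| = 18.
deg(665) = 16; N(665) = {122, 336, 357, 343, 941, 143, 327, 146, 236, 458, 759, 820, 873, 437, 457, 544}.
deg(458) = 18; N(458) = {484, 122, 336, 357, 489, 938, 941, 698, 146, 236, 725, 759, 820, 437, 847, 457, 665, 544}.
deg(820) = 16; N(820) = {484, 122, 489, 343, 938, 941, 143, 698, 327, 146, 458, 725, 873, 847, 665, 544}.
K_{7,7,5,4} (perfect); ϑ(G) = α(G) = max{7,7,5,4} = 7.
ϑ(G) ≈ 7.00000.
7 ≤ 7 ≤ 7: collapsed.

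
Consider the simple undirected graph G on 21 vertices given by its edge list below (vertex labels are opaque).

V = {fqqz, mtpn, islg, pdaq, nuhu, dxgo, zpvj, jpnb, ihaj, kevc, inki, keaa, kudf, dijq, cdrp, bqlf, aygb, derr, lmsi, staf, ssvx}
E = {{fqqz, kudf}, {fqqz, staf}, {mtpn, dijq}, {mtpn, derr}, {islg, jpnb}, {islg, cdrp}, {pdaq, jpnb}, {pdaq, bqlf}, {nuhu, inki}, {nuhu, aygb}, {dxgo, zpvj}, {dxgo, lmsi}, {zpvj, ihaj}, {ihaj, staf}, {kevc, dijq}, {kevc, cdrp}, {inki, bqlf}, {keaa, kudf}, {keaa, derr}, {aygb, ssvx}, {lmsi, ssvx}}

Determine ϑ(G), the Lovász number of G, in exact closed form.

21*cos(pi/21)/(cos(pi/21) + 1)

Vertex staf has 2 neighbors: fqqz, ihaj.
N(cdrp) = {islg, kevc}, |N(cdrp)| = 2.
N(inki) = {nuhu, bqlf}, |N(inki)| = 2.
Vertex mtpn has 2 neighbors: dijq, derr.
deg(v) = 2 for all v (|V|=21); this is C_{21}, the 21-cycle.
Distinct eigenvalues (to 5 d.p.): [2.0, 1.91115, 1.65248, 1.24698, 0.73068, 0.14946, -0.44504, -1.0, -1.4661, -1.80194, -1.97766].
With N=21: ϑ(G) = 21·(-(-1)*2*cos(pi/21))/(2−(-2*cos(pi/21))) = 21*cos(pi/21)/(cos(pi/21) + 1).
Numerically 10.44103.
Lovász sandwich 10 ≤ 21*cos(pi/21)/(cos(pi/21) + 1) ≤ 11: both strict.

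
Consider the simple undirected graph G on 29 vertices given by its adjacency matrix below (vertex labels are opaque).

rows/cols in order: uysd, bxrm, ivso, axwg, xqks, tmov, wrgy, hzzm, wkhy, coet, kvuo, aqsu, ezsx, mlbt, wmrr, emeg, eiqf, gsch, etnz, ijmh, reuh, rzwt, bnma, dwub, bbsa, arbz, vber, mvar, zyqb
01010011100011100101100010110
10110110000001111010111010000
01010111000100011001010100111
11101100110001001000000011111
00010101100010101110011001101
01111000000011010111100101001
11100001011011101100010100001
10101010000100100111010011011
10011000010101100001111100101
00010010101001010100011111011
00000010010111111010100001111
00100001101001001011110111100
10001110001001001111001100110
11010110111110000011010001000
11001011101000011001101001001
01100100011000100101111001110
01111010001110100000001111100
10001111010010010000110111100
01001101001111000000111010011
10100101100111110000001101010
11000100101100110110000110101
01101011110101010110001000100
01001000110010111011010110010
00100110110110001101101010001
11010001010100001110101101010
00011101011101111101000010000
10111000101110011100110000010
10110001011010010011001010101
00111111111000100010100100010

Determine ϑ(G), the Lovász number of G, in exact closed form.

sqrt(29)

Vertex wrgy has 14 neighbors: uysd, bxrm, ivso, hzzm, coet, kvuo, ezsx, mlbt, wmrr, eiqf, gsch, rzwt, dwub, zyqb.
deg(tmov) = 14; N(tmov) = {bxrm, ivso, axwg, xqks, ezsx, mlbt, emeg, gsch, etnz, ijmh, reuh, dwub, arbz, zyqb}.
deg(ijmh) = 14; N(ijmh) = {uysd, ivso, tmov, hzzm, wkhy, aqsu, ezsx, mlbt, wmrr, emeg, bnma, dwub, arbz, mvar}.
deg(arbz) = 14; N(arbz) = {axwg, xqks, tmov, hzzm, coet, kvuo, aqsu, mlbt, wmrr, emeg, eiqf, gsch, ijmh, bbsa}.
Every vertex has degree 14 (N=29); Paley(29): SR with (k,λ,μ)=(14,6,7).
spec(A) ≈ [14.0, 2.193, -3.193] (distinct, 3 d.p.).
Lovász (edge-transitive): ϑ = −29·(-sqrt(29)/2 - 1/2)/((14)−(-sqrt(29)/2 - 1/2)) = sqrt(29).
≈ 5.3851648 (to 7 d.p.).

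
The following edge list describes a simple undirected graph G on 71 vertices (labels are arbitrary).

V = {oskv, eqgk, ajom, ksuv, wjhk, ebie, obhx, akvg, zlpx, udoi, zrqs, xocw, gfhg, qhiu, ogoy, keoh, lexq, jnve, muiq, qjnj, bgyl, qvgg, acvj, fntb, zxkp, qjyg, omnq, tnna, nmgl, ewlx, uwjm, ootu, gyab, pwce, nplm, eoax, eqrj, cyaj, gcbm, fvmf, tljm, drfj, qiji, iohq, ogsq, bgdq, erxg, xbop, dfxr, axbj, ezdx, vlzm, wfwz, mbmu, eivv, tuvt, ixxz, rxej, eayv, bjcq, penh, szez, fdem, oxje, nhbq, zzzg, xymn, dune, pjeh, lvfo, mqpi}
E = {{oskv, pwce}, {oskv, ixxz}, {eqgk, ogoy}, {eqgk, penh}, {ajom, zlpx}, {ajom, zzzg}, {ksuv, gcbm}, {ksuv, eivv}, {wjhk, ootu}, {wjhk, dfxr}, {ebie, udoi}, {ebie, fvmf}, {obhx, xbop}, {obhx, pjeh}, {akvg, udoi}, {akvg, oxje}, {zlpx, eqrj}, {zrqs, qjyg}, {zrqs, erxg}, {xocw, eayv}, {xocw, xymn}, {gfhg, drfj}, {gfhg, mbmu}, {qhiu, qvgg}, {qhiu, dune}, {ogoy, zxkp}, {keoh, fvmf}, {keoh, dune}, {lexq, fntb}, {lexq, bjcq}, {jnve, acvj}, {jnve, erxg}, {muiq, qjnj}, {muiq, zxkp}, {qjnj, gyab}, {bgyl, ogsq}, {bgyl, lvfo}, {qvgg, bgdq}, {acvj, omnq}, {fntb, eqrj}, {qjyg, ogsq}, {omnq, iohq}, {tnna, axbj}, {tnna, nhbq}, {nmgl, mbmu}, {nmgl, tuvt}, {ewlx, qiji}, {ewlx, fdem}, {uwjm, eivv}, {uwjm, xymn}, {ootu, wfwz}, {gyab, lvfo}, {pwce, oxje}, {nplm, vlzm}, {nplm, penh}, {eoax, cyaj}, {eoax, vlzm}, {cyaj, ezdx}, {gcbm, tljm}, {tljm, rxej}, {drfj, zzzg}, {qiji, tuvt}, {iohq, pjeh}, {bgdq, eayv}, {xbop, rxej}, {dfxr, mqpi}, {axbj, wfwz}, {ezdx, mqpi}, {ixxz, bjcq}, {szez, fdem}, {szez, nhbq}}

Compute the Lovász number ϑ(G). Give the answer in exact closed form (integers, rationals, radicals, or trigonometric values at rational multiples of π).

71*cos(pi/71)/(cos(pi/71) + 1)

deg(wfwz) = 2; N(wfwz) = {ootu, axbj}.
deg(jnve) = 2; N(jnve) = {acvj, erxg}.
deg(wjhk) = 2; N(wjhk) = {ootu, dfxr}.
N(eoax) = {cyaj, vlzm}, |N(eoax)| = 2.
G on 71 vertices is 2-regular; this is C_{71}, the 71-cycle.
A has 36 distinct eigenvalues ≈ [2.0, 1.992, 1.969, 1.93, 1.876, 1.807, 1.725, 1.628, 1.519, 1.398, 1.267, 1.125, 0.974, 0.816, 0.652, 0.482, 0.308, 0.133, -0.044, -0.221, -0.396, -0.567, -0.735, -0.896, -1.051, -1.197, -1.334, -1.46, -1.575, -1.678, -1.768, -1.843, -1.905, -1.951, -1.982, -1.998].
λ_max=2, λ_min=-2*cos(pi/71); ϑ = −71·λ_min/(λ_max−λ_min) = 71*cos(pi/71)/(cos(pi/71) + 1).
≈ 35.48262 (to 5 d.p.).
35 ≤ 71*cos(pi/71)/(cos(pi/71) + 1) ≤ 36: both strict.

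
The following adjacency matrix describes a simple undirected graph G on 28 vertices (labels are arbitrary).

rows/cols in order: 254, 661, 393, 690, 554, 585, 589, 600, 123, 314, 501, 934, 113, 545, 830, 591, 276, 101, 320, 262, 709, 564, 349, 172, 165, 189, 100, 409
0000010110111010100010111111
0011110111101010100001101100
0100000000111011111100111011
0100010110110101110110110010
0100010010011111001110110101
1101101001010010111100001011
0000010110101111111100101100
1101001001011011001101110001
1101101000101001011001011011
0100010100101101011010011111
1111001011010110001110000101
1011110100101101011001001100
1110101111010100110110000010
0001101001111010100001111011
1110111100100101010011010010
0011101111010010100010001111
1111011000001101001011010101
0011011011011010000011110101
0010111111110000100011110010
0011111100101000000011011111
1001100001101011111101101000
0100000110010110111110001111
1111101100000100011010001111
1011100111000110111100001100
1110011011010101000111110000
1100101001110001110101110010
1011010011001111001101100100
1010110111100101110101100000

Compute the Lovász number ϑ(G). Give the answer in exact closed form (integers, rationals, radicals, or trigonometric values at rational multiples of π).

7

Vertex 554 has 15 neighbors: 661, 585, 123, 934, 113, 545, 830, 591, 320, 262, 709, 349, 172, 189, 409.
Vertex 585 has 15 neighbors: 254, 661, 690, 554, 589, 314, 934, 830, 276, 101, 320, 262, 165, 100, 409.
N(591) = {393, 690, 554, 589, 600, 123, 314, 934, 830, 276, 709, 165, 189, 100, 409}, |N(591)| = 15.
deg(501) = 15; N(501) = {254, 661, 393, 690, 589, 123, 314, 934, 545, 830, 320, 262, 709, 189, 409}.
G on 28 vertices is 15-regular; this is K(8,2), the Kneser graph.
spec(A) ≈ [15.0, 1.0, -5.0] (distinct, 6 d.p.).
With N=28: ϑ(G) = 28·(-1*(-5))/(15−(-5)) = 7.
≈ 7.00000000 (to 8 d.p.).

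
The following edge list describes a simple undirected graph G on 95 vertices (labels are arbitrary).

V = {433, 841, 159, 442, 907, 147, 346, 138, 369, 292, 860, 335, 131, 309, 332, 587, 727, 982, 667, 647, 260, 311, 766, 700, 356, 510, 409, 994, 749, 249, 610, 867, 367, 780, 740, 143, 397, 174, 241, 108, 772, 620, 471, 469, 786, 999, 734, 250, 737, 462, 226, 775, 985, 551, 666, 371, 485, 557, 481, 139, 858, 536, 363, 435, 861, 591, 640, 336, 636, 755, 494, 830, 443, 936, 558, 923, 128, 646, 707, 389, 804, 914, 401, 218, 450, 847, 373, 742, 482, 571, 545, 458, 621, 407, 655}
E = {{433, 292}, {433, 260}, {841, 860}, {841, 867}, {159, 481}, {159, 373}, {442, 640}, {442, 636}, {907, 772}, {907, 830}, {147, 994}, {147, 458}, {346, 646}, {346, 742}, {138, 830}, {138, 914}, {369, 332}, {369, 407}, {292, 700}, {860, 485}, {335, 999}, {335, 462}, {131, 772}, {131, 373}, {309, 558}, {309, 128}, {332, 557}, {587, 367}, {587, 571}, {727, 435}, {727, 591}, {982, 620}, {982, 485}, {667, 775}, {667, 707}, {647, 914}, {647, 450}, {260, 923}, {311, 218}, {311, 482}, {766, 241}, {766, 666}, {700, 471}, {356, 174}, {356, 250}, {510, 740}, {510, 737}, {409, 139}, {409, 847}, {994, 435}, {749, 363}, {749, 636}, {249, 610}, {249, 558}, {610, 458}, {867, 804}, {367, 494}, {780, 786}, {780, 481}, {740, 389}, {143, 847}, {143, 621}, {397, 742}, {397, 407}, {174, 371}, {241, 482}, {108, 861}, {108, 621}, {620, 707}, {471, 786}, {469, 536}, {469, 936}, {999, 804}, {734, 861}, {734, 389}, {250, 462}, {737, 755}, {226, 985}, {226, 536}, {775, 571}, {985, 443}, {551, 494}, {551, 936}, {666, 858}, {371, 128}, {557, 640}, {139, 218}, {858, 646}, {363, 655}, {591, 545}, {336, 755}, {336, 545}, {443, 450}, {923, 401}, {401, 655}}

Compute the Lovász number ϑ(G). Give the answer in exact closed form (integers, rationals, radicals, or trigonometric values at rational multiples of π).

95*cos(pi/95)/(cos(pi/95) + 1)

deg(551) = 2; N(551) = {494, 936}.
deg(433) = 2; N(433) = {292, 260}.
Vertex 108 has 2 neighbors: 861, 621.
N(923) = {260, 401}, |N(923)| = 2.
G on 95 vertices is 2-regular; connected 2-regular on 95 ⇒ C_{95}.
The 48 distinct eigenvalues: [2.0, 1.995627, 1.982528, 1.96076, 1.930418, 1.891634, 1.84458, 1.789459, 1.726513, 1.656018, 1.578281, 1.493643, 1.402474, 1.305172, 1.202162, 1.093896, 0.980847, 0.863509, 0.742394, 0.618034, 0.490971, 0.361761, 0.230969, 0.099168, -0.033068, -0.165159, -0.296527, -0.426599, -0.554806, -0.680586, -0.803391, -0.922682, -1.037939, -1.148657, -1.254353, -1.354563, -1.44885, -1.536802, -1.618034, -1.692191, -1.758948, -1.818013, -1.869129, -1.912072, -1.946653, -1.972723, -1.990166, -1.998907].
Lovász (edge-transitive): ϑ = −95·(-2*cos(pi/95))/((2)−(-2*cos(pi/95))) = 95*cos(pi/95)/(cos(pi/95) + 1).
ϑ(G) ≈ 47.48701.
Lovász sandwich 47 ≤ 95*cos(pi/95)/(cos(pi/95) + 1) ≤ 48: both strict.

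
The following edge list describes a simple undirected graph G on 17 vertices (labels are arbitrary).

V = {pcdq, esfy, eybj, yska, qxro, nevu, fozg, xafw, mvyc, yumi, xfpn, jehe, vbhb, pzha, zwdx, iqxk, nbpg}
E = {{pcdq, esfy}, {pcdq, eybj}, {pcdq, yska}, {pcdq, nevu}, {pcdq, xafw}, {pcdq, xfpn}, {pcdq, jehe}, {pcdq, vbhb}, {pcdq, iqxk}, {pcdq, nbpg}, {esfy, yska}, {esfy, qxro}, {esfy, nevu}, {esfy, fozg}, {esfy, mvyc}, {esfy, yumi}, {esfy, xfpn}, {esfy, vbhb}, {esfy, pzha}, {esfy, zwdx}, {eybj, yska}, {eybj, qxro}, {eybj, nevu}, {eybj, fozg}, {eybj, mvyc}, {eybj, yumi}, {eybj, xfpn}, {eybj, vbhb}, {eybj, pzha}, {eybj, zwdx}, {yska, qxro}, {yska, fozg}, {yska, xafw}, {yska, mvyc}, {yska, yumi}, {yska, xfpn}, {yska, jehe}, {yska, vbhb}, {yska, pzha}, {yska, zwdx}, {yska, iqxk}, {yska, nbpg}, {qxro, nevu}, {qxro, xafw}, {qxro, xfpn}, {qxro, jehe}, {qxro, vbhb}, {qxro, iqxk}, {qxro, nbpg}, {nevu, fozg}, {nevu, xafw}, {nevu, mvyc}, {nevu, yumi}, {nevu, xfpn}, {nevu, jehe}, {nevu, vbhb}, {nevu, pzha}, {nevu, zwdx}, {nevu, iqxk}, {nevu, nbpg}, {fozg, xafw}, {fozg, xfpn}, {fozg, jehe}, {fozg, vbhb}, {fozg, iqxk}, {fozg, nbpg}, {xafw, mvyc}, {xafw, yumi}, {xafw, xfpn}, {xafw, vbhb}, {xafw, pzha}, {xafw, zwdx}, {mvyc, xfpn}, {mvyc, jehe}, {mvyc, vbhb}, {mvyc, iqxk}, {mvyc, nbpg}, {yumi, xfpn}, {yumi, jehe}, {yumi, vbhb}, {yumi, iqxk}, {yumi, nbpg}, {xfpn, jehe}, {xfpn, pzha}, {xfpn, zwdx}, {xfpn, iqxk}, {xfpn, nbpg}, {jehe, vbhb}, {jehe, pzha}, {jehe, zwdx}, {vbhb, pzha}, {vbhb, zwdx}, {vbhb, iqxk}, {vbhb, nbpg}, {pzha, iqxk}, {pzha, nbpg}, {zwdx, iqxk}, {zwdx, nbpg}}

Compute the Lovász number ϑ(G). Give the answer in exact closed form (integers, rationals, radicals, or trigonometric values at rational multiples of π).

7

N(xfpn) = {pcdq, esfy, eybj, yska, qxro, nevu, fozg, xafw, mvyc, yumi, jehe, pzha, zwdx, iqxk, nbpg}, |N(xfpn)| = 15.
deg(eybj) = 11; N(eybj) = {pcdq, yska, qxro, nevu, fozg, mvyc, yumi, xfpn, vbhb, pzha, zwdx}.
deg(nevu) = 15; N(nevu) = {pcdq, esfy, eybj, qxro, fozg, xafw, mvyc, yumi, xfpn, jehe, vbhb, pzha, zwdx, iqxk, nbpg}.
N(esfy) = {pcdq, yska, qxro, nevu, fozg, mvyc, yumi, xfpn, vbhb, pzha, zwdx}, |N(esfy)| = 11.
Complete 4-partite, parts [7, 6, 2, 2]: perfect, ϑ = α = 7.
ϑ(G) ≈ 7.00000000.
α=7, χ(Ḡ)=7; ϑ=7 lies between (collapsed).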